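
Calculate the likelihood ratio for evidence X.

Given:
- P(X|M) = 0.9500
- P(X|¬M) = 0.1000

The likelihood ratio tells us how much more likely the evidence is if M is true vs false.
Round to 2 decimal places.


Likelihood Ratio (LR) = P(X|M) / P(X|¬M)

LR = 0.9500 / 0.1000
   = 9.50

The evidence is 9.50 times more likely if M is true than if M is false.
Since LR > 1, the evidence supports M over ¬M.


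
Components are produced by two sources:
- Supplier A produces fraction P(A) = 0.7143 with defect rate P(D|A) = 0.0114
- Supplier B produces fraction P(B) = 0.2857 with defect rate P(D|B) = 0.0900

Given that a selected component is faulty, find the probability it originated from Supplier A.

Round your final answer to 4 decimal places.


Let A = from Supplier A, D = faulty

Given:
- P(A) = 0.7143, P(B) = 0.2857
- P(D|A) = 0.0114, P(D|B) = 0.0900

Step 1: Find P(D)
P(D) = P(D|A)P(A) + P(D|B)P(B)
     = 0.0114 × 0.7143 + 0.0900 × 0.2857
     = 0.00814302 + 0.02571300
     = 0.03385602

Step 2: Apply Bayes' theorem
P(A|D) = P(D|A)P(A) / P(D)
       = 0.00814302 / 0.03385602
       = 0.2405


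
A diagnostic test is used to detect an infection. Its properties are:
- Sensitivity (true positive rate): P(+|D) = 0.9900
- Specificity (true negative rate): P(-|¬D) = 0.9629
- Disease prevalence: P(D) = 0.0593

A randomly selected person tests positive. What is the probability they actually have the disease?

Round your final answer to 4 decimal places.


Let D = has disease, + = positive test

Given:
- P(D) = 0.0593 (prevalence)
- P(+|D) = 0.9900 (sensitivity)
- P(-|¬D) = 0.9629 (specificity)
- P(+|¬D) = 0.0371 (false positive rate = 1 - specificity)

Step 1: Find P(+)
P(+) = P(+|D)P(D) + P(+|¬D)P(¬D)
     = 0.9900 × 0.0593 + 0.0371 × 0.9407
     = 0.05870700 + 0.03489997
     = 0.09360697

Step 2: Apply Bayes' theorem for P(D|+)
P(D|+) = P(+|D)P(D) / P(+)
       = 0.05870700 / 0.09360697
       = 0.6272


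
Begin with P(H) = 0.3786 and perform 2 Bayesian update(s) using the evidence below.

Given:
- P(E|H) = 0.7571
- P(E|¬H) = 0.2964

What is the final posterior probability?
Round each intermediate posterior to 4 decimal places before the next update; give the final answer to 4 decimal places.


Sequential Bayesian updating:

Initial prior: P(H) = 0.3786

Update 1:
  P(E) = 0.7571 × 0.3786 + 0.2964 × 0.6214 = 0.28663806 + 0.18418296 = 0.47082102
  P(H|E) = 0.28663806 / 0.47082102 = 0.6088

Update 2:
  P(E) = 0.7571 × 0.6088 + 0.2964 × 0.3912 = 0.46092248 + 0.11595168 = 0.57687416
  P(H|E) = 0.46092248 / 0.57687416 = 0.7990

Final posterior: 0.7990


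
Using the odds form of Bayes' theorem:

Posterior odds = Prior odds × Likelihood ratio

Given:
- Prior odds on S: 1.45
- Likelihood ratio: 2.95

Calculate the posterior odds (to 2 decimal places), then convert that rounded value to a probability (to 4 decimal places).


Step 1: Calculate posterior odds
Posterior odds = Prior odds × LR
               = 1.45 × 2.95
               = 4.28

Step 2: Convert to probability
P(S|E) = Posterior odds / (1 + Posterior odds)
       = 4.28 / (1 + 4.28)
       = 4.28 / 5.28
       = 0.8106

The evidence increased P(S) from 0.5918 to 0.8106.


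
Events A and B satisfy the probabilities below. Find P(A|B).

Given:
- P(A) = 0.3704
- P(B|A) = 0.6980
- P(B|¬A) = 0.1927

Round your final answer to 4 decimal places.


Bayes' theorem: P(A|B) = P(B|A) × P(A) / P(B)

Step 1: Calculate P(B) using law of total probability
P(B) = P(B|A)P(A) + P(B|¬A)P(¬A)
     = 0.6980 × 0.3704 + 0.1927 × 0.6296
     = 0.25853920 + 0.12132392
     = 0.37986312

Step 2: Apply Bayes' theorem
P(A|B) = P(B|A) × P(A) / P(B)
       = 0.25853920 / 0.37986312
       = 0.6806


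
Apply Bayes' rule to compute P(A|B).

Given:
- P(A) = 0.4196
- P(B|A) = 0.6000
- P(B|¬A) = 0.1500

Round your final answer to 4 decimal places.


Bayes' theorem: P(A|B) = P(B|A) × P(A) / P(B)

Step 1: Calculate P(B) using law of total probability
P(B) = P(B|A)P(A) + P(B|¬A)P(¬A)
     = 0.6000 × 0.4196 + 0.1500 × 0.5804
     = 0.25176000 + 0.08706000
     = 0.33882000

Step 2: Apply Bayes' theorem
P(A|B) = P(B|A) × P(A) / P(B)
       = 0.25176000 / 0.33882000
       = 0.7430


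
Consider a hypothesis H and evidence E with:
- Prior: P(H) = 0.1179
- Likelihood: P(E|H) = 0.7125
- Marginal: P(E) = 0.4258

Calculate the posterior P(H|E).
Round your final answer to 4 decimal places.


Using Bayes' theorem:

P(H|E) = P(E|H) × P(H) / P(E)
       = 0.7125 × 0.1179 / 0.4258
       = 0.08400375 / 0.4258
       = 0.1973

The evidence strengthens our belief in H.
Prior: 0.1179 → Posterior: 0.1973


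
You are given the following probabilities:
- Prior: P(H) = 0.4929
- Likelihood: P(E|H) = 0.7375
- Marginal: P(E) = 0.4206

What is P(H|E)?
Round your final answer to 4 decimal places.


Using Bayes' theorem:

P(H|E) = P(E|H) × P(H) / P(E)
       = 0.7375 × 0.4929 / 0.4206
       = 0.36351375 / 0.4206
       = 0.8643

The evidence strengthens our belief in H.
Prior: 0.4929 → Posterior: 0.8643


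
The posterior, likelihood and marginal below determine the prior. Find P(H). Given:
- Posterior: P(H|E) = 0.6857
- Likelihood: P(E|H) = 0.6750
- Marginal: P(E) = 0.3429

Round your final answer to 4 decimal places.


From Bayes' theorem: P(H|E) = P(E|H) × P(H) / P(E)

Rearranging for P(H):
P(H) = P(H|E) × P(E) / P(E|H)
     = 0.6857 × 0.3429 / 0.6750
     = 0.23512653 / 0.6750
     = 0.3483


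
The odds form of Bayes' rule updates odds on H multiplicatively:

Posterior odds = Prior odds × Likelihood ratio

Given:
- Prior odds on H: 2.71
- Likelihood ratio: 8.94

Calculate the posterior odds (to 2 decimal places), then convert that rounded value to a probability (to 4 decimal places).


Step 1: Calculate posterior odds
Posterior odds = Prior odds × LR
               = 2.71 × 8.94
               = 24.23

Step 2: Convert to probability
P(H|E) = Posterior odds / (1 + Posterior odds)
       = 24.23 / (1 + 24.23)
       = 24.23 / 25.23
       = 0.9604

The evidence increased P(H) from 0.7305 to 0.9604.


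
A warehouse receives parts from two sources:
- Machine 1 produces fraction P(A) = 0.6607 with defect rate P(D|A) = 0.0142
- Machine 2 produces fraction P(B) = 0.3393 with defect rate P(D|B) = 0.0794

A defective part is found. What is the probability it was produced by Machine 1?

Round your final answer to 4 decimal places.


Let A = from Machine 1, D = defective

Given:
- P(A) = 0.6607, P(B) = 0.3393
- P(D|A) = 0.0142, P(D|B) = 0.0794

Step 1: Find P(D)
P(D) = P(D|A)P(A) + P(D|B)P(B)
     = 0.0142 × 0.6607 + 0.0794 × 0.3393
     = 0.00938194 + 0.02694042
     = 0.03632236

Step 2: Apply Bayes' theorem
P(A|D) = P(D|A)P(A) / P(D)
       = 0.00938194 / 0.03632236
       = 0.2583


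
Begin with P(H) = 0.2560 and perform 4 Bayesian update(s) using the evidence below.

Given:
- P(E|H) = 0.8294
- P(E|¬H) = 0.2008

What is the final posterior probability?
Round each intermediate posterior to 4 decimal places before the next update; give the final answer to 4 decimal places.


Sequential Bayesian updating:

Initial prior: P(H) = 0.2560

Update 1:
  P(E) = 0.8294 × 0.2560 + 0.2008 × 0.7440 = 0.21232640 + 0.14939520 = 0.36172160
  P(H|E) = 0.21232640 / 0.36172160 = 0.5870

Update 2:
  P(E) = 0.8294 × 0.5870 + 0.2008 × 0.4130 = 0.48685780 + 0.08293040 = 0.56978820
  P(H|E) = 0.48685780 / 0.56978820 = 0.8545

Update 3:
  P(E) = 0.8294 × 0.8545 + 0.2008 × 0.1455 = 0.70872230 + 0.02921640 = 0.73793870
  P(H|E) = 0.70872230 / 0.73793870 = 0.9604

Update 4:
  P(E) = 0.8294 × 0.9604 + 0.2008 × 0.0396 = 0.79655576 + 0.00795168 = 0.80450744
  P(H|E) = 0.79655576 / 0.80450744 = 0.9901

Final posterior: 0.9901


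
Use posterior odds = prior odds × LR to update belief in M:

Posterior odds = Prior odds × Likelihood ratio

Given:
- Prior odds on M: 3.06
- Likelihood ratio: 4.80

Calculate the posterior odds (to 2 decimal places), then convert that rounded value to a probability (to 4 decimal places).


Step 1: Calculate posterior odds
Posterior odds = Prior odds × LR
               = 3.06 × 4.80
               = 14.69

Step 2: Convert to probability
P(M|E) = Posterior odds / (1 + Posterior odds)
       = 14.69 / (1 + 14.69)
       = 14.69 / 15.69
       = 0.9363

The evidence increased P(M) from 0.7537 to 0.9363.


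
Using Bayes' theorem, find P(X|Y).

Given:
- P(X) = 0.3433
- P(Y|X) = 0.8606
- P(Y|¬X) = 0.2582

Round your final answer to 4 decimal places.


Bayes' theorem: P(X|Y) = P(Y|X) × P(X) / P(Y)

Step 1: Calculate P(Y) using law of total probability
P(Y) = P(Y|X)P(X) + P(Y|¬X)P(¬X)
     = 0.8606 × 0.3433 + 0.2582 × 0.6567
     = 0.29544398 + 0.16955994
     = 0.46500392

Step 2: Apply Bayes' theorem
P(X|Y) = P(Y|X) × P(X) / P(Y)
       = 0.29544398 / 0.46500392
       = 0.6354


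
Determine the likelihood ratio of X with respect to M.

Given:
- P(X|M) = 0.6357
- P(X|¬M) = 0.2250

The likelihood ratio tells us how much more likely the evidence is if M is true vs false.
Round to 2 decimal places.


Likelihood Ratio (LR) = P(X|M) / P(X|¬M)

LR = 0.6357 / 0.2250
   = 2.83

The evidence is 2.83 times more likely if M is true than if M is false.
Since LR > 1, the evidence supports M over ¬M.


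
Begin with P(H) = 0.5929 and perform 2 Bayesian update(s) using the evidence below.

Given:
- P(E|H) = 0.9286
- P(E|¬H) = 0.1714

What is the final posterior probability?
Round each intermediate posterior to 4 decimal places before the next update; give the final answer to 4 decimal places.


Sequential Bayesian updating:

Initial prior: P(H) = 0.5929

Update 1:
  P(E) = 0.9286 × 0.5929 + 0.1714 × 0.4071 = 0.55056694 + 0.06977694 = 0.62034388
  P(H|E) = 0.55056694 / 0.62034388 = 0.8875

Update 2:
  P(E) = 0.9286 × 0.8875 + 0.1714 × 0.1125 = 0.82413250 + 0.01928250 = 0.84341500
  P(H|E) = 0.82413250 / 0.84341500 = 0.9771

Final posterior: 0.9771


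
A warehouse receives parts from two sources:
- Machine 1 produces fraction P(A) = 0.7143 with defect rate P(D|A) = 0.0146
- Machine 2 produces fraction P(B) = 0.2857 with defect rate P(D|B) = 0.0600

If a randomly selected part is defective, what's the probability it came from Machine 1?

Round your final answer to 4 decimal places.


Let A = from Machine 1, D = defective

Given:
- P(A) = 0.7143, P(B) = 0.2857
- P(D|A) = 0.0146, P(D|B) = 0.0600

Step 1: Find P(D)
P(D) = P(D|A)P(A) + P(D|B)P(B)
     = 0.0146 × 0.7143 + 0.0600 × 0.2857
     = 0.01042878 + 0.01714200
     = 0.02757078

Step 2: Apply Bayes' theorem
P(A|D) = P(D|A)P(A) / P(D)
       = 0.01042878 / 0.02757078
       = 0.3783


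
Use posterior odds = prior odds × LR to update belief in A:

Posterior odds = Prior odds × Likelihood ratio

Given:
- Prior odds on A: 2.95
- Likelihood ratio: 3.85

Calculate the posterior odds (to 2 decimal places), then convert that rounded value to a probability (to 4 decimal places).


Step 1: Calculate posterior odds
Posterior odds = Prior odds × LR
               = 2.95 × 3.85
               = 11.36

Step 2: Convert to probability
P(A|E) = Posterior odds / (1 + Posterior odds)
       = 11.36 / (1 + 11.36)
       = 11.36 / 12.36
       = 0.9191

The evidence increased P(A) from 0.7468 to 0.9191.


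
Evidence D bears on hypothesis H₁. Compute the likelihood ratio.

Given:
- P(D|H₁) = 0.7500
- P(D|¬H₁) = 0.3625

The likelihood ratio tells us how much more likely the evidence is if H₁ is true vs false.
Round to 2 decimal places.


Likelihood Ratio (LR) = P(D|H₁) / P(D|¬H₁)

LR = 0.7500 / 0.3625
   = 2.07

The evidence is 2.07 times more likely if H₁ is true than if H₁ is false.
Since LR > 1, the evidence supports H₁ over ¬H₁.


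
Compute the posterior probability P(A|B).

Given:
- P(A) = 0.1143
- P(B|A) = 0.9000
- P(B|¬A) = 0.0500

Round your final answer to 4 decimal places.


Bayes' theorem: P(A|B) = P(B|A) × P(A) / P(B)

Step 1: Calculate P(B) using law of total probability
P(B) = P(B|A)P(A) + P(B|¬A)P(¬A)
     = 0.9000 × 0.1143 + 0.0500 × 0.8857
     = 0.10287000 + 0.04428500
     = 0.14715500

Step 2: Apply Bayes' theorem
P(A|B) = P(B|A) × P(A) / P(B)
       = 0.10287000 / 0.14715500
       = 0.6991


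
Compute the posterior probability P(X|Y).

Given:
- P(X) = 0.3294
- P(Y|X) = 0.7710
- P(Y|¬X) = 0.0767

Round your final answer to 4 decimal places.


Bayes' theorem: P(X|Y) = P(Y|X) × P(X) / P(Y)

Step 1: Calculate P(Y) using law of total probability
P(Y) = P(Y|X)P(X) + P(Y|¬X)P(¬X)
     = 0.7710 × 0.3294 + 0.0767 × 0.6706
     = 0.25396740 + 0.05143502
     = 0.30540242

Step 2: Apply Bayes' theorem
P(X|Y) = P(Y|X) × P(X) / P(Y)
       = 0.25396740 / 0.30540242
       = 0.8316


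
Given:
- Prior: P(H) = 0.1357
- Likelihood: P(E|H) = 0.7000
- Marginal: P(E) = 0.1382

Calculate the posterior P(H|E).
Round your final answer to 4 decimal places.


Using Bayes' theorem:

P(H|E) = P(E|H) × P(H) / P(E)
       = 0.7000 × 0.1357 / 0.1382
       = 0.09499000 / 0.1382
       = 0.6873

The evidence strengthens our belief in H.
Prior: 0.1357 → Posterior: 0.6873


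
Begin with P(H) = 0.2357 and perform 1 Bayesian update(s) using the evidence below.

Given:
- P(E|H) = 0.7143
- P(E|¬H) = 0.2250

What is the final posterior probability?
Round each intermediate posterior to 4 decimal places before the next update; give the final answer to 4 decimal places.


Sequential Bayesian updating:

Initial prior: P(H) = 0.2357

Update 1:
  P(E) = 0.7143 × 0.2357 + 0.2250 × 0.7643 = 0.16836051 + 0.17196750 = 0.34032801
  P(H|E) = 0.16836051 / 0.34032801 = 0.4947

Final posterior: 0.4947


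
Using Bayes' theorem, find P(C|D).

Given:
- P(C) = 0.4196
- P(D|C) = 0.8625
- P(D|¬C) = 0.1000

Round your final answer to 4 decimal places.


Bayes' theorem: P(C|D) = P(D|C) × P(C) / P(D)

Step 1: Calculate P(D) using law of total probability
P(D) = P(D|C)P(C) + P(D|¬C)P(¬C)
     = 0.8625 × 0.4196 + 0.1000 × 0.5804
     = 0.36190500 + 0.05804000
     = 0.41994500

Step 2: Apply Bayes' theorem
P(C|D) = P(D|C) × P(C) / P(D)
       = 0.36190500 / 0.41994500
       = 0.8618


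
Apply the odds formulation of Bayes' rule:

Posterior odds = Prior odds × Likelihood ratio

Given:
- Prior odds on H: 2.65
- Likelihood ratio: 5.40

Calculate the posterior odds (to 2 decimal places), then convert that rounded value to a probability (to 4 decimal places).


Step 1: Calculate posterior odds
Posterior odds = Prior odds × LR
               = 2.65 × 5.40
               = 14.31

Step 2: Convert to probability
P(H|E) = Posterior odds / (1 + Posterior odds)
       = 14.31 / (1 + 14.31)
       = 14.31 / 15.31
       = 0.9347

The evidence increased P(H) from 0.7260 to 0.9347.


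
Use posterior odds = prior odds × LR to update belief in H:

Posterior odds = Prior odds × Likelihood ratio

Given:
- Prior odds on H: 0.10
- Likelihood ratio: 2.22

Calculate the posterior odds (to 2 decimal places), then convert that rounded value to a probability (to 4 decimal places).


Step 1: Calculate posterior odds
Posterior odds = Prior odds × LR
               = 0.10 × 2.22
               = 0.22

Step 2: Convert to probability
P(H|E) = Posterior odds / (1 + Posterior odds)
       = 0.22 / (1 + 0.22)
       = 0.22 / 1.22
       = 0.1803

The evidence increased P(H) from 0.0909 to 0.1803.


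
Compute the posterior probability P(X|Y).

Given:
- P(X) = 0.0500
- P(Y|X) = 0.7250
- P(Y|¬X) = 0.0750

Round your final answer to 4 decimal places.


Bayes' theorem: P(X|Y) = P(Y|X) × P(X) / P(Y)

Step 1: Calculate P(Y) using law of total probability
P(Y) = P(Y|X)P(X) + P(Y|¬X)P(¬X)
     = 0.7250 × 0.0500 + 0.0750 × 0.9500
     = 0.03625000 + 0.07125000
     = 0.10750000

Step 2: Apply Bayes' theorem
P(X|Y) = P(Y|X) × P(X) / P(Y)
       = 0.03625000 / 0.10750000
       = 0.3372


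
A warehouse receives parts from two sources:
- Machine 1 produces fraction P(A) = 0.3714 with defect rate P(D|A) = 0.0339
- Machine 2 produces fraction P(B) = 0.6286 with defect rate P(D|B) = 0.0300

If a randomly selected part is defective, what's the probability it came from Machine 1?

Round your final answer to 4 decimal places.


Let A = from Machine 1, D = defective

Given:
- P(A) = 0.3714, P(B) = 0.6286
- P(D|A) = 0.0339, P(D|B) = 0.0300

Step 1: Find P(D)
P(D) = P(D|A)P(A) + P(D|B)P(B)
     = 0.0339 × 0.3714 + 0.0300 × 0.6286
     = 0.01259046 + 0.01885800
     = 0.03144846

Step 2: Apply Bayes' theorem
P(A|D) = P(D|A)P(A) / P(D)
       = 0.01259046 / 0.03144846
       = 0.4004


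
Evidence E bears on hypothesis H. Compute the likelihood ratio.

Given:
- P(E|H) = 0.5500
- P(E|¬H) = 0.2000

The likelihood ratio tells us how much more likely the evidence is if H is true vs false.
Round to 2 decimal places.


Likelihood Ratio (LR) = P(E|H) / P(E|¬H)

LR = 0.5500 / 0.2000
   = 2.75

The evidence is 2.75 times more likely if H is true than if H is false.
Since LR > 1, the evidence supports H over ¬H.


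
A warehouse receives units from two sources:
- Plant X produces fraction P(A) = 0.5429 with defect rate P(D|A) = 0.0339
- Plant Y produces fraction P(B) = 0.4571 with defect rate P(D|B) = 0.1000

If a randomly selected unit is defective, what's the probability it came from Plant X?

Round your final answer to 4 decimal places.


Let A = from Plant X, D = defective

Given:
- P(A) = 0.5429, P(B) = 0.4571
- P(D|A) = 0.0339, P(D|B) = 0.1000

Step 1: Find P(D)
P(D) = P(D|A)P(A) + P(D|B)P(B)
     = 0.0339 × 0.5429 + 0.1000 × 0.4571
     = 0.01840431 + 0.04571000
     = 0.06411431

Step 2: Apply Bayes' theorem
P(A|D) = P(D|A)P(A) / P(D)
       = 0.01840431 / 0.06411431
       = 0.2871


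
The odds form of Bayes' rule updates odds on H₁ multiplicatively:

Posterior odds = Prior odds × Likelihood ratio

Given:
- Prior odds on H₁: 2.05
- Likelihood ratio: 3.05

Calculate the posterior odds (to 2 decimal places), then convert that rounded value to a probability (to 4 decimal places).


Step 1: Calculate posterior odds
Posterior odds = Prior odds × LR
               = 2.05 × 3.05
               = 6.25

Step 2: Convert to probability
P(H₁|E) = Posterior odds / (1 + Posterior odds)
       = 6.25 / (1 + 6.25)
       = 6.25 / 7.25
       = 0.8621

The evidence increased P(H₁) from 0.6721 to 0.8621.


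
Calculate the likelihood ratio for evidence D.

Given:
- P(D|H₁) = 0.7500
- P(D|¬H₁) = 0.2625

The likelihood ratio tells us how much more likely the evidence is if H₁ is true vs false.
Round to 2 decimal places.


Likelihood Ratio (LR) = P(D|H₁) / P(D|¬H₁)

LR = 0.7500 / 0.2625
   = 2.86

The evidence is 2.86 times more likely if H₁ is true than if H₁ is false.
Since LR > 1, the evidence supports H₁ over ¬H₁.


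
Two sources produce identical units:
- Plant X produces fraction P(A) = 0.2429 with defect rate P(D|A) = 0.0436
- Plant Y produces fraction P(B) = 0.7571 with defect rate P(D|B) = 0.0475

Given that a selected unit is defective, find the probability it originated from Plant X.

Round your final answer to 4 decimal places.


Let A = from Plant X, D = defective

Given:
- P(A) = 0.2429, P(B) = 0.7571
- P(D|A) = 0.0436, P(D|B) = 0.0475

Step 1: Find P(D)
P(D) = P(D|A)P(A) + P(D|B)P(B)
     = 0.0436 × 0.2429 + 0.0475 × 0.7571
     = 0.01059044 + 0.03596225
     = 0.04655269

Step 2: Apply Bayes' theorem
P(A|D) = P(D|A)P(A) / P(D)
       = 0.01059044 / 0.04655269
       = 0.2275


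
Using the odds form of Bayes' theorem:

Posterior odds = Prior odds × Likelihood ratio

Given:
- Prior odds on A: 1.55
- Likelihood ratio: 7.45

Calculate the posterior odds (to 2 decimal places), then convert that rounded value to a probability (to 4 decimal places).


Step 1: Calculate posterior odds
Posterior odds = Prior odds × LR
               = 1.55 × 7.45
               = 11.55

Step 2: Convert to probability
P(A|E) = Posterior odds / (1 + Posterior odds)
       = 11.55 / (1 + 11.55)
       = 11.55 / 12.55
       = 0.9203

The evidence increased P(A) from 0.6078 to 0.9203.


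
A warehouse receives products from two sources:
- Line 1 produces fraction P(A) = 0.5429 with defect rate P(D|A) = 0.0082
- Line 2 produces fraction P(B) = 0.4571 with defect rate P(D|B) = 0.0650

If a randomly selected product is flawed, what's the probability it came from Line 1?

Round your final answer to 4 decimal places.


Let A = from Line 1, D = flawed

Given:
- P(A) = 0.5429, P(B) = 0.4571
- P(D|A) = 0.0082, P(D|B) = 0.0650

Step 1: Find P(D)
P(D) = P(D|A)P(A) + P(D|B)P(B)
     = 0.0082 × 0.5429 + 0.0650 × 0.4571
     = 0.00445178 + 0.02971150
     = 0.03416328

Step 2: Apply Bayes' theorem
P(A|D) = P(D|A)P(A) / P(D)
       = 0.00445178 / 0.03416328
       = 0.1303


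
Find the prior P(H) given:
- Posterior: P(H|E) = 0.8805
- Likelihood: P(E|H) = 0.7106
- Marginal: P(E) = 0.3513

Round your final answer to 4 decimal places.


From Bayes' theorem: P(H|E) = P(E|H) × P(H) / P(E)

Rearranging for P(H):
P(H) = P(H|E) × P(E) / P(E|H)
     = 0.8805 × 0.3513 / 0.7106
     = 0.30931965 / 0.7106
     = 0.4353


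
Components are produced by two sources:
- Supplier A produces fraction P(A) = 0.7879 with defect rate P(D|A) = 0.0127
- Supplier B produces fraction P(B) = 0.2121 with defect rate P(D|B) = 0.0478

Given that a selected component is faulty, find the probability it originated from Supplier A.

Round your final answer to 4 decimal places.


Let A = from Supplier A, D = faulty

Given:
- P(A) = 0.7879, P(B) = 0.2121
- P(D|A) = 0.0127, P(D|B) = 0.0478

Step 1: Find P(D)
P(D) = P(D|A)P(A) + P(D|B)P(B)
     = 0.0127 × 0.7879 + 0.0478 × 0.2121
     = 0.01000633 + 0.01013838
     = 0.02014471

Step 2: Apply Bayes' theorem
P(A|D) = P(D|A)P(A) / P(D)
       = 0.01000633 / 0.02014471
       = 0.4967


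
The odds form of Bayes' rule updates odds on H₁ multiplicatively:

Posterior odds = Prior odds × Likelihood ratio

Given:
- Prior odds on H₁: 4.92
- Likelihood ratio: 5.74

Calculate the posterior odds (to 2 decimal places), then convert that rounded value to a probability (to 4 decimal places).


Step 1: Calculate posterior odds
Posterior odds = Prior odds × LR
               = 4.92 × 5.74
               = 28.24

Step 2: Convert to probability
P(H₁|E) = Posterior odds / (1 + Posterior odds)
       = 28.24 / (1 + 28.24)
       = 28.24 / 29.24
       = 0.9658

The evidence increased P(H₁) from 0.8311 to 0.9658.


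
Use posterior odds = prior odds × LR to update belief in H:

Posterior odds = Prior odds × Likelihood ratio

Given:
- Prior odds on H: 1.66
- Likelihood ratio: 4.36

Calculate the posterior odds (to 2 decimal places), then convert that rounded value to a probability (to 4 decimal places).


Step 1: Calculate posterior odds
Posterior odds = Prior odds × LR
               = 1.66 × 4.36
               = 7.24

Step 2: Convert to probability
P(H|E) = Posterior odds / (1 + Posterior odds)
       = 7.24 / (1 + 7.24)
       = 7.24 / 8.24
       = 0.8786

The evidence increased P(H) from 0.6241 to 0.8786.


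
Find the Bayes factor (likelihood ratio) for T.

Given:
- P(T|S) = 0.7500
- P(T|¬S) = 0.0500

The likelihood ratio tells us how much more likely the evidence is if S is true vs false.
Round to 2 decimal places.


Likelihood Ratio (LR) = P(T|S) / P(T|¬S)

LR = 0.7500 / 0.0500
   = 15.00

The evidence is 15.00 times more likely if S is true than if S is false.
Since LR > 1, the evidence supports S over ¬S.


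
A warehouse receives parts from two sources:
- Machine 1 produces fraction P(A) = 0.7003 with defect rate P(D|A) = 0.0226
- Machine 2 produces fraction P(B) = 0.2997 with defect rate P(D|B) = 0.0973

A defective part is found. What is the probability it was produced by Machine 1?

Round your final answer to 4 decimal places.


Let A = from Machine 1, D = defective

Given:
- P(A) = 0.7003, P(B) = 0.2997
- P(D|A) = 0.0226, P(D|B) = 0.0973

Step 1: Find P(D)
P(D) = P(D|A)P(A) + P(D|B)P(B)
     = 0.0226 × 0.7003 + 0.0973 × 0.2997
     = 0.01582678 + 0.02916081
     = 0.04498759

Step 2: Apply Bayes' theorem
P(A|D) = P(D|A)P(A) / P(D)
       = 0.01582678 / 0.04498759
       = 0.3518


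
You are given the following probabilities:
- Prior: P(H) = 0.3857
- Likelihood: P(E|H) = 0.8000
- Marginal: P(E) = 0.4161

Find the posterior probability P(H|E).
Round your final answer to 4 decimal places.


Using Bayes' theorem:

P(H|E) = P(E|H) × P(H) / P(E)
       = 0.8000 × 0.3857 / 0.4161
       = 0.30856000 / 0.4161
       = 0.7416

The evidence strengthens our belief in H.
Prior: 0.3857 → Posterior: 0.7416


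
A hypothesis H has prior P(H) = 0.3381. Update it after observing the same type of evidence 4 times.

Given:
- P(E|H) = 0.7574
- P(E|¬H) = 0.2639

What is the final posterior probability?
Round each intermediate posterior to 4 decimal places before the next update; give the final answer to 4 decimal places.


Sequential Bayesian updating:

Initial prior: P(H) = 0.3381

Update 1:
  P(E) = 0.7574 × 0.3381 + 0.2639 × 0.6619 = 0.25607694 + 0.17467541 = 0.43075235
  P(H|E) = 0.25607694 / 0.43075235 = 0.5945

Update 2:
  P(E) = 0.7574 × 0.5945 + 0.2639 × 0.4055 = 0.45027430 + 0.10701145 = 0.55728575
  P(H|E) = 0.45027430 / 0.55728575 = 0.8080

Update 3:
  P(E) = 0.7574 × 0.8080 + 0.2639 × 0.1920 = 0.61197920 + 0.05066880 = 0.66264800
  P(H|E) = 0.61197920 / 0.66264800 = 0.9235

Update 4:
  P(E) = 0.7574 × 0.9235 + 0.2639 × 0.0765 = 0.69945890 + 0.02018835 = 0.71964725
  P(H|E) = 0.69945890 / 0.71964725 = 0.9719

Final posterior: 0.9719


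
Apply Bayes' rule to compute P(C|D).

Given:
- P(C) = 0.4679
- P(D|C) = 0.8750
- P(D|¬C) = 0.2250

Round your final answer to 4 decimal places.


Bayes' theorem: P(C|D) = P(D|C) × P(C) / P(D)

Step 1: Calculate P(D) using law of total probability
P(D) = P(D|C)P(C) + P(D|¬C)P(¬C)
     = 0.8750 × 0.4679 + 0.2250 × 0.5321
     = 0.40941250 + 0.11972250
     = 0.52913500

Step 2: Apply Bayes' theorem
P(C|D) = P(D|C) × P(C) / P(D)
       = 0.40941250 / 0.52913500
       = 0.7737


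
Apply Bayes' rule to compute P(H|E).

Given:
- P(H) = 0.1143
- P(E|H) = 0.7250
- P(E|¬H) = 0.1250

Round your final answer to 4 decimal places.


Bayes' theorem: P(H|E) = P(E|H) × P(H) / P(E)

Step 1: Calculate P(E) using law of total probability
P(E) = P(E|H)P(H) + P(E|¬H)P(¬H)
     = 0.7250 × 0.1143 + 0.1250 × 0.8857
     = 0.08286750 + 0.11071250
     = 0.19358000

Step 2: Apply Bayes' theorem
P(H|E) = P(E|H) × P(H) / P(E)
       = 0.08286750 / 0.19358000
       = 0.4281


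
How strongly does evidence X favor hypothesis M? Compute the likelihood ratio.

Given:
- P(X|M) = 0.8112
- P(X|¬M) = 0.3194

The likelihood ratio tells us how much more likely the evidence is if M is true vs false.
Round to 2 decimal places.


Likelihood Ratio (LR) = P(X|M) / P(X|¬M)

LR = 0.8112 / 0.3194
   = 2.54

The evidence is 2.54 times more likely if M is true than if M is false.
LR > 1, so observing X raises the odds in favor of M.


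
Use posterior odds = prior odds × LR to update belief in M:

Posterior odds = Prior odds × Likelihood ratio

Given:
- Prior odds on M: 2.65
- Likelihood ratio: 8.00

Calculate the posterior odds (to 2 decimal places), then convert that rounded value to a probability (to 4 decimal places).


Step 1: Calculate posterior odds
Posterior odds = Prior odds × LR
               = 2.65 × 8.00
               = 21.20

Step 2: Convert to probability
P(M|E) = Posterior odds / (1 + Posterior odds)
       = 21.20 / (1 + 21.20)
       = 21.20 / 22.20
       = 0.9550

The evidence increased P(M) from 0.7260 to 0.9550.


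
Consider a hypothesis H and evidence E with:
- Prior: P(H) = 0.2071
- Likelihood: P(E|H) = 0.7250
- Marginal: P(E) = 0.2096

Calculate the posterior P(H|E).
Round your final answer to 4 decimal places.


Using Bayes' theorem:

P(H|E) = P(E|H) × P(H) / P(E)
       = 0.7250 × 0.2071 / 0.2096
       = 0.15014750 / 0.2096
       = 0.7164

The evidence strengthens our belief in H.
Prior: 0.2071 → Posterior: 0.7164


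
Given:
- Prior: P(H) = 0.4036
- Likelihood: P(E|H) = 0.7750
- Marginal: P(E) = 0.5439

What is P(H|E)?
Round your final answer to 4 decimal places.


Using Bayes' theorem:

P(H|E) = P(E|H) × P(H) / P(E)
       = 0.7750 × 0.4036 / 0.5439
       = 0.31279000 / 0.5439
       = 0.5751

The evidence strengthens our belief in H.
Prior: 0.4036 → Posterior: 0.5751


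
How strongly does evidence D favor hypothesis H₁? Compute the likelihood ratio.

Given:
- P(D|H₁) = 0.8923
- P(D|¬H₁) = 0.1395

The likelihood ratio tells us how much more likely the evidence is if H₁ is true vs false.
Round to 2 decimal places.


Likelihood Ratio (LR) = P(D|H₁) / P(D|¬H₁)

LR = 0.8923 / 0.1395
   = 6.40

The evidence is 6.40 times more likely if H₁ is true than if H₁ is false.
Because LR exceeds 1, D is evidence for H₁.


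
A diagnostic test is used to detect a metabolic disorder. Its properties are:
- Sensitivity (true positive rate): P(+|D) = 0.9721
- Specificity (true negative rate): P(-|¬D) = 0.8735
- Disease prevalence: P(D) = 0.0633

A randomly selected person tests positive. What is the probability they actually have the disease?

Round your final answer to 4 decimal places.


Let D = has disease, + = positive test

Given:
- P(D) = 0.0633 (prevalence)
- P(+|D) = 0.9721 (sensitivity)
- P(-|¬D) = 0.8735 (specificity)
- P(+|¬D) = 0.1265 (false positive rate = 1 - specificity)

Step 1: Find P(+)
P(+) = P(+|D)P(D) + P(+|¬D)P(¬D)
     = 0.9721 × 0.0633 + 0.1265 × 0.9367
     = 0.06153393 + 0.11849255
     = 0.18002648

Step 2: Apply Bayes' theorem for P(D|+)
P(D|+) = P(+|D)P(D) / P(+)
       = 0.06153393 / 0.18002648
       = 0.3418


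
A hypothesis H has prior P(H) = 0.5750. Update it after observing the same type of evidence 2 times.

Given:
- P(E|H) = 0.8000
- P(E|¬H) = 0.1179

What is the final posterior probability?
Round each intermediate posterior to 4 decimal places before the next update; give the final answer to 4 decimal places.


Sequential Bayesian updating:

Initial prior: P(H) = 0.5750

Update 1:
  P(E) = 0.8000 × 0.5750 + 0.1179 × 0.4250 = 0.46000000 + 0.05010750 = 0.51010750
  P(H|E) = 0.46000000 / 0.51010750 = 0.9018

Update 2:
  P(E) = 0.8000 × 0.9018 + 0.1179 × 0.0982 = 0.72144000 + 0.01157778 = 0.73301778
  P(H|E) = 0.72144000 / 0.73301778 = 0.9842

Final posterior: 0.9842


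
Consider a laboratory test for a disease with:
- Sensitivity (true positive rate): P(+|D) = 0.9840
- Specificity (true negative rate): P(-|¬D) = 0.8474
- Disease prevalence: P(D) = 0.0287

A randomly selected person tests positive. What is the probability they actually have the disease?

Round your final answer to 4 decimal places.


Let D = has disease, + = positive test

Given:
- P(D) = 0.0287 (prevalence)
- P(+|D) = 0.9840 (sensitivity)
- P(-|¬D) = 0.8474 (specificity)
- P(+|¬D) = 0.1526 (false positive rate = 1 - specificity)

Step 1: Find P(+)
P(+) = P(+|D)P(D) + P(+|¬D)P(¬D)
     = 0.9840 × 0.0287 + 0.1526 × 0.9713
     = 0.02824080 + 0.14822038
     = 0.17646118

Step 2: Apply Bayes' theorem for P(D|+)
P(D|+) = P(+|D)P(D) / P(+)
       = 0.02824080 / 0.17646118
       = 0.1600


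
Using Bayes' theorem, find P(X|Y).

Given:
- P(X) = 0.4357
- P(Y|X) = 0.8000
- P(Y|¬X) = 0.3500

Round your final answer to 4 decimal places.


Bayes' theorem: P(X|Y) = P(Y|X) × P(X) / P(Y)

Step 1: Calculate P(Y) using law of total probability
P(Y) = P(Y|X)P(X) + P(Y|¬X)P(¬X)
     = 0.8000 × 0.4357 + 0.3500 × 0.5643
     = 0.34856000 + 0.19750500
     = 0.54606500

Step 2: Apply Bayes' theorem
P(X|Y) = P(Y|X) × P(X) / P(Y)
       = 0.34856000 / 0.54606500
       = 0.6383


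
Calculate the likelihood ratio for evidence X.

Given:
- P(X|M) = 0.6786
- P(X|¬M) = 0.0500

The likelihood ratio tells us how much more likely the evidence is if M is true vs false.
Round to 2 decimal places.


Likelihood Ratio (LR) = P(X|M) / P(X|¬M)

LR = 0.6786 / 0.0500
   = 13.57

The evidence is 13.57 times more likely if M is true than if M is false.
LR > 1, so observing X raises the odds in favor of M.


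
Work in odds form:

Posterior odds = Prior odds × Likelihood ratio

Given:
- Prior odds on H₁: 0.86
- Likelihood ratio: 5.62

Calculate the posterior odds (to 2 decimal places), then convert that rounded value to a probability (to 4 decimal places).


Step 1: Calculate posterior odds
Posterior odds = Prior odds × LR
               = 0.86 × 5.62
               = 4.83

Step 2: Convert to probability
P(H₁|E) = Posterior odds / (1 + Posterior odds)
       = 4.83 / (1 + 4.83)
       = 4.83 / 5.83
       = 0.8285

The evidence increased P(H₁) from 0.4624 to 0.8285.


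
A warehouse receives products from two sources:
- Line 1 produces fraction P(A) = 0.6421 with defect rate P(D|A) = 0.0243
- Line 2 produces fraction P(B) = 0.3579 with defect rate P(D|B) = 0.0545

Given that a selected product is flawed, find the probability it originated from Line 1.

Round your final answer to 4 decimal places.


Let A = from Line 1, D = flawed

Given:
- P(A) = 0.6421, P(B) = 0.3579
- P(D|A) = 0.0243, P(D|B) = 0.0545

Step 1: Find P(D)
P(D) = P(D|A)P(A) + P(D|B)P(B)
     = 0.0243 × 0.6421 + 0.0545 × 0.3579
     = 0.01560303 + 0.01950555
     = 0.03510858

Step 2: Apply Bayes' theorem
P(A|D) = P(D|A)P(A) / P(D)
       = 0.01560303 / 0.03510858
       = 0.4444


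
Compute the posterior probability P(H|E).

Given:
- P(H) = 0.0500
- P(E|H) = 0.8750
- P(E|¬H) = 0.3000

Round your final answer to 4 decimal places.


Bayes' theorem: P(H|E) = P(E|H) × P(H) / P(E)

Step 1: Calculate P(E) using law of total probability
P(E) = P(E|H)P(H) + P(E|¬H)P(¬H)
     = 0.8750 × 0.0500 + 0.3000 × 0.9500
     = 0.04375000 + 0.28500000
     = 0.32875000

Step 2: Apply Bayes' theorem
P(H|E) = P(E|H) × P(H) / P(E)
       = 0.04375000 / 0.32875000
       = 0.1331


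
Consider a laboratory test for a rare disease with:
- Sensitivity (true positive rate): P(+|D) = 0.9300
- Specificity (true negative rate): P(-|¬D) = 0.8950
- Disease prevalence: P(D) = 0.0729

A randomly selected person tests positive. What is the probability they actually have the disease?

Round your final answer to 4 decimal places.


Let D = has disease, + = positive test

Given:
- P(D) = 0.0729 (prevalence)
- P(+|D) = 0.9300 (sensitivity)
- P(-|¬D) = 0.8950 (specificity)
- P(+|¬D) = 0.1050 (false positive rate = 1 - specificity)

Step 1: Find P(+)
P(+) = P(+|D)P(D) + P(+|¬D)P(¬D)
     = 0.9300 × 0.0729 + 0.1050 × 0.9271
     = 0.06779700 + 0.09734550
     = 0.16514250

Step 2: Apply Bayes' theorem for P(D|+)
P(D|+) = P(+|D)P(D) / P(+)
       = 0.06779700 / 0.16514250
       = 0.4105


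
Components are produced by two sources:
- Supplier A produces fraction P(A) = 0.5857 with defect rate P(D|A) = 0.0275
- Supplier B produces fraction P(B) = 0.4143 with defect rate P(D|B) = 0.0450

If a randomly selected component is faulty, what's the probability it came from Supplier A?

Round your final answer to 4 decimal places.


Let A = from Supplier A, D = faulty

Given:
- P(A) = 0.5857, P(B) = 0.4143
- P(D|A) = 0.0275, P(D|B) = 0.0450

Step 1: Find P(D)
P(D) = P(D|A)P(A) + P(D|B)P(B)
     = 0.0275 × 0.5857 + 0.0450 × 0.4143
     = 0.01610675 + 0.01864350
     = 0.03475025

Step 2: Apply Bayes' theorem
P(A|D) = P(D|A)P(A) / P(D)
       = 0.01610675 / 0.03475025
       = 0.4635


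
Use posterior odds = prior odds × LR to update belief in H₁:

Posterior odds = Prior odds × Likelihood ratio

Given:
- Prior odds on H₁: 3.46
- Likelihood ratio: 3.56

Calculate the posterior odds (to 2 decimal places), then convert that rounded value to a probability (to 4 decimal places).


Step 1: Calculate posterior odds
Posterior odds = Prior odds × LR
               = 3.46 × 3.56
               = 12.32

Step 2: Convert to probability
P(H₁|E) = Posterior odds / (1 + Posterior odds)
       = 12.32 / (1 + 12.32)
       = 12.32 / 13.32
       = 0.9249

The evidence increased P(H₁) from 0.7758 to 0.9249.


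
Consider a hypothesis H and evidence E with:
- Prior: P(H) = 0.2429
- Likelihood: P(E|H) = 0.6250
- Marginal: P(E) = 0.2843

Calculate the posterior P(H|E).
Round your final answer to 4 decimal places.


Using Bayes' theorem:

P(H|E) = P(E|H) × P(H) / P(E)
       = 0.6250 × 0.2429 / 0.2843
       = 0.15181250 / 0.2843
       = 0.5340

The evidence strengthens our belief in H.
Prior: 0.2429 → Posterior: 0.5340


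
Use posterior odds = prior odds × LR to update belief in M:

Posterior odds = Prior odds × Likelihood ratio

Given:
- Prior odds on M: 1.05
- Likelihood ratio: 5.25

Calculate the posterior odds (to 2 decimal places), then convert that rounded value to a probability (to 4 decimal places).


Step 1: Calculate posterior odds
Posterior odds = Prior odds × LR
               = 1.05 × 5.25
               = 5.51

Step 2: Convert to probability
P(M|E) = Posterior odds / (1 + Posterior odds)
       = 5.51 / (1 + 5.51)
       = 5.51 / 6.51
       = 0.8464

The evidence increased P(M) from 0.5122 to 0.8464.


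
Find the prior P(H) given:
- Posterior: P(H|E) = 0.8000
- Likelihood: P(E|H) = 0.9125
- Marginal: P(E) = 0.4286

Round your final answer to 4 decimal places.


From Bayes' theorem: P(H|E) = P(E|H) × P(H) / P(E)

Rearranging for P(H):
P(H) = P(H|E) × P(E) / P(E|H)
     = 0.8000 × 0.4286 / 0.9125
     = 0.34288000 / 0.9125
     = 0.3758


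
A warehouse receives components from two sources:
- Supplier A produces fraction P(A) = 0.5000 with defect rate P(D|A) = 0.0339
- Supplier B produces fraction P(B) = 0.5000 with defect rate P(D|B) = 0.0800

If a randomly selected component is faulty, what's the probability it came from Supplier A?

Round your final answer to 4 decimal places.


Let A = from Supplier A, D = faulty

Given:
- P(A) = 0.5000, P(B) = 0.5000
- P(D|A) = 0.0339, P(D|B) = 0.0800

Step 1: Find P(D)
P(D) = P(D|A)P(A) + P(D|B)P(B)
     = 0.0339 × 0.5000 + 0.0800 × 0.5000
     = 0.01695000 + 0.04000000
     = 0.05695000

Step 2: Apply Bayes' theorem
P(A|D) = P(D|A)P(A) / P(D)
       = 0.01695000 / 0.05695000
       = 0.2976


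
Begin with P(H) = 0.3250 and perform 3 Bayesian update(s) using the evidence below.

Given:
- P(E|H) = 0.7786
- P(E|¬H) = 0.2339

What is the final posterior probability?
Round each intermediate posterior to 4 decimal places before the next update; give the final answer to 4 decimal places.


Sequential Bayesian updating:

Initial prior: P(H) = 0.3250

Update 1:
  P(E) = 0.7786 × 0.3250 + 0.2339 × 0.6750 = 0.25304500 + 0.15788250 = 0.41092750
  P(H|E) = 0.25304500 / 0.41092750 = 0.6158

Update 2:
  P(E) = 0.7786 × 0.6158 + 0.2339 × 0.3842 = 0.47946188 + 0.08986438 = 0.56932626
  P(H|E) = 0.47946188 / 0.56932626 = 0.8422

Update 3:
  P(E) = 0.7786 × 0.8422 + 0.2339 × 0.1578 = 0.65573692 + 0.03690942 = 0.69264634
  P(H|E) = 0.65573692 / 0.69264634 = 0.9467

Final posterior: 0.9467


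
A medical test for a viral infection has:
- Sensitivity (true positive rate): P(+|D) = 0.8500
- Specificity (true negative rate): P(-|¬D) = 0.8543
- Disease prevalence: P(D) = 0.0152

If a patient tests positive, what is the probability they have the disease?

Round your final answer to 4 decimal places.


Let D = has disease, + = positive test

Given:
- P(D) = 0.0152 (prevalence)
- P(+|D) = 0.8500 (sensitivity)
- P(-|¬D) = 0.8543 (specificity)
- P(+|¬D) = 0.1457 (false positive rate = 1 - specificity)

Step 1: Find P(+)
P(+) = P(+|D)P(D) + P(+|¬D)P(¬D)
     = 0.8500 × 0.0152 + 0.1457 × 0.9848
     = 0.01292000 + 0.14348536
     = 0.15640536

Step 2: Apply Bayes' theorem for P(D|+)
P(D|+) = P(+|D)P(D) / P(+)
       = 0.01292000 / 0.15640536
       = 0.0826


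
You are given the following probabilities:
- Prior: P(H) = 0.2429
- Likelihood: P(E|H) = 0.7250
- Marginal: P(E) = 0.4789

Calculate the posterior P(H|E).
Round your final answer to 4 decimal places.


Using Bayes' theorem:

P(H|E) = P(E|H) × P(H) / P(E)
       = 0.7250 × 0.2429 / 0.4789
       = 0.17610250 / 0.4789
       = 0.3677

The evidence strengthens our belief in H.
Prior: 0.2429 → Posterior: 0.3677


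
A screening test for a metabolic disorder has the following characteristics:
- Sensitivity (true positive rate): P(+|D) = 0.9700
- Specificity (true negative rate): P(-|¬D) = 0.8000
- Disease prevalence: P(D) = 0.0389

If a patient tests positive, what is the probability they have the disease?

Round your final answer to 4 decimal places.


Let D = has disease, + = positive test

Given:
- P(D) = 0.0389 (prevalence)
- P(+|D) = 0.9700 (sensitivity)
- P(-|¬D) = 0.8000 (specificity)
- P(+|¬D) = 0.2000 (false positive rate = 1 - specificity)

Step 1: Find P(+)
P(+) = P(+|D)P(D) + P(+|¬D)P(¬D)
     = 0.9700 × 0.0389 + 0.2000 × 0.9611
     = 0.03773300 + 0.19222000
     = 0.22995300

Step 2: Apply Bayes' theorem for P(D|+)
P(D|+) = P(+|D)P(D) / P(+)
       = 0.03773300 / 0.22995300
       = 0.1641
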